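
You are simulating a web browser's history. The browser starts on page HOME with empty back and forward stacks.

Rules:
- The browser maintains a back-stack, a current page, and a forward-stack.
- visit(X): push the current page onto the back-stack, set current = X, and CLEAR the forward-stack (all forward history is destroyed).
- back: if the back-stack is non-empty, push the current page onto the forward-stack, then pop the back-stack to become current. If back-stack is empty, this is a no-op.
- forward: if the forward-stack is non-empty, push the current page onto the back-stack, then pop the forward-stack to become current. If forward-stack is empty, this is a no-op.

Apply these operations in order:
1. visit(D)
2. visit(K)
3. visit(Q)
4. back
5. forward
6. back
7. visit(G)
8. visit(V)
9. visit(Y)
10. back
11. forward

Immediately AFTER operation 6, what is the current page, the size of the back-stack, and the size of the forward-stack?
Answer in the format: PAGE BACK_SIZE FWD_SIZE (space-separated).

After 1 (visit(D)): cur=D back=1 fwd=0
After 2 (visit(K)): cur=K back=2 fwd=0
After 3 (visit(Q)): cur=Q back=3 fwd=0
After 4 (back): cur=K back=2 fwd=1
After 5 (forward): cur=Q back=3 fwd=0
After 6 (back): cur=K back=2 fwd=1

K 2 1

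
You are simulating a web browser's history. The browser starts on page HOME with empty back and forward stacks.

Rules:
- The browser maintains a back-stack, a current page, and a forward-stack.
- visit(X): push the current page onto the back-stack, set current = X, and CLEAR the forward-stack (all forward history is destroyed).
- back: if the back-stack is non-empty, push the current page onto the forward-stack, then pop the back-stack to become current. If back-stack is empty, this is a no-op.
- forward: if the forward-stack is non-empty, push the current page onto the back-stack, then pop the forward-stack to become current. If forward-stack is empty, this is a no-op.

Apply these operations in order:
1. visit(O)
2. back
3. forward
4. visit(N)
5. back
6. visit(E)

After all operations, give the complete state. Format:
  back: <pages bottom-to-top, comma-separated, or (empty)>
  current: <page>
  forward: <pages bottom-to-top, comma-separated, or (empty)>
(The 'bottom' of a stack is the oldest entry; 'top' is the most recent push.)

After 1 (visit(O)): cur=O back=1 fwd=0
After 2 (back): cur=HOME back=0 fwd=1
After 3 (forward): cur=O back=1 fwd=0
After 4 (visit(N)): cur=N back=2 fwd=0
After 5 (back): cur=O back=1 fwd=1
After 6 (visit(E)): cur=E back=2 fwd=0

Answer: back: HOME,O
current: E
forward: (empty)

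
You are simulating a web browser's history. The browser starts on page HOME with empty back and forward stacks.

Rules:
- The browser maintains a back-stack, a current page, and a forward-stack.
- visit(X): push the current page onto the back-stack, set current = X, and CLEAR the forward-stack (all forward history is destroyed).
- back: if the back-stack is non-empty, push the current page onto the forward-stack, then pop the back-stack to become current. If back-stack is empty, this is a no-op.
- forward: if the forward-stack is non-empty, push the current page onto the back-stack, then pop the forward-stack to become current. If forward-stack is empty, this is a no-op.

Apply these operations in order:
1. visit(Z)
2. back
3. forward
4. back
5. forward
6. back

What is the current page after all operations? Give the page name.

After 1 (visit(Z)): cur=Z back=1 fwd=0
After 2 (back): cur=HOME back=0 fwd=1
After 3 (forward): cur=Z back=1 fwd=0
After 4 (back): cur=HOME back=0 fwd=1
After 5 (forward): cur=Z back=1 fwd=0
After 6 (back): cur=HOME back=0 fwd=1

Answer: HOME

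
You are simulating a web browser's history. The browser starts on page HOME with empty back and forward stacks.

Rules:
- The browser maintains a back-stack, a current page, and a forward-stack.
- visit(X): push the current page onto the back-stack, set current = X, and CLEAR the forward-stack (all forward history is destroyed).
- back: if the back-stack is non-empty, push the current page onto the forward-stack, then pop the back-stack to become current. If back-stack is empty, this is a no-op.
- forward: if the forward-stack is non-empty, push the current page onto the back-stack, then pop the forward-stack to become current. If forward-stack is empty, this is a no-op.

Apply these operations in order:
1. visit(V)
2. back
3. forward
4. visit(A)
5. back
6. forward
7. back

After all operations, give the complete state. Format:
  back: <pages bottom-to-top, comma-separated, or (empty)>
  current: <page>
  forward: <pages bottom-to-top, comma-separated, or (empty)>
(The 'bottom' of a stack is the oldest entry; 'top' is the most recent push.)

Answer: back: HOME
current: V
forward: A

Derivation:
After 1 (visit(V)): cur=V back=1 fwd=0
After 2 (back): cur=HOME back=0 fwd=1
After 3 (forward): cur=V back=1 fwd=0
After 4 (visit(A)): cur=A back=2 fwd=0
After 5 (back): cur=V back=1 fwd=1
After 6 (forward): cur=A back=2 fwd=0
After 7 (back): cur=V back=1 fwd=1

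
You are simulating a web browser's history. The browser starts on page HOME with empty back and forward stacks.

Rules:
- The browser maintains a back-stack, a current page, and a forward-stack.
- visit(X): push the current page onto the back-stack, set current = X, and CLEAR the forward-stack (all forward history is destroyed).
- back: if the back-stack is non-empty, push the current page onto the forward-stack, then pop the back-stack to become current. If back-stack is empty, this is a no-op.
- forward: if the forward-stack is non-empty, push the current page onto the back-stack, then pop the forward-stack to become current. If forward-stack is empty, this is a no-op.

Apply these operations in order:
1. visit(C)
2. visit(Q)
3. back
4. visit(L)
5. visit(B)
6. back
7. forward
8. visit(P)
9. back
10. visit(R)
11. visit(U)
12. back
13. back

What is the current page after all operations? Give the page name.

Answer: B

Derivation:
After 1 (visit(C)): cur=C back=1 fwd=0
After 2 (visit(Q)): cur=Q back=2 fwd=0
After 3 (back): cur=C back=1 fwd=1
After 4 (visit(L)): cur=L back=2 fwd=0
After 5 (visit(B)): cur=B back=3 fwd=0
After 6 (back): cur=L back=2 fwd=1
After 7 (forward): cur=B back=3 fwd=0
After 8 (visit(P)): cur=P back=4 fwd=0
After 9 (back): cur=B back=3 fwd=1
After 10 (visit(R)): cur=R back=4 fwd=0
After 11 (visit(U)): cur=U back=5 fwd=0
After 12 (back): cur=R back=4 fwd=1
After 13 (back): cur=B back=3 fwd=2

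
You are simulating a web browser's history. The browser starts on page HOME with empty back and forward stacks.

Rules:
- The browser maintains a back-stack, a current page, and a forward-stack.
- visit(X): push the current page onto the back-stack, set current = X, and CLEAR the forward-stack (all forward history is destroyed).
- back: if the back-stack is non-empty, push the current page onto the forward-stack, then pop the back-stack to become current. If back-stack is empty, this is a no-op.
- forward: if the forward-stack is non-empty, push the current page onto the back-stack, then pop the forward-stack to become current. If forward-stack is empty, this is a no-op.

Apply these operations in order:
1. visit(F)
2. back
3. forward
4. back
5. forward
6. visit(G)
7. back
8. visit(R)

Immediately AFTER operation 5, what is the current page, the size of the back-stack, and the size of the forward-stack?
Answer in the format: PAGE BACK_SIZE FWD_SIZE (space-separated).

After 1 (visit(F)): cur=F back=1 fwd=0
After 2 (back): cur=HOME back=0 fwd=1
After 3 (forward): cur=F back=1 fwd=0
After 4 (back): cur=HOME back=0 fwd=1
After 5 (forward): cur=F back=1 fwd=0

F 1 0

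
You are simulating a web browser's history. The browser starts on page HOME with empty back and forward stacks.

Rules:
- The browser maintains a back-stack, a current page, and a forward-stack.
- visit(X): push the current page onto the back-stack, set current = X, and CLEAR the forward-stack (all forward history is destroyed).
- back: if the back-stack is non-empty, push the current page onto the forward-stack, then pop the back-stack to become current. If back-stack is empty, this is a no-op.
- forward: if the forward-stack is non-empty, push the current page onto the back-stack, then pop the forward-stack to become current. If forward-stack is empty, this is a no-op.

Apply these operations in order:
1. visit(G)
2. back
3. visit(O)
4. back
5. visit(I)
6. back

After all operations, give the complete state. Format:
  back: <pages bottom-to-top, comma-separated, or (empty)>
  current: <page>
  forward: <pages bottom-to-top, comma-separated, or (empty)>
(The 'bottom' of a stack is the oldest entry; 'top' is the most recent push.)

Answer: back: (empty)
current: HOME
forward: I

Derivation:
After 1 (visit(G)): cur=G back=1 fwd=0
After 2 (back): cur=HOME back=0 fwd=1
After 3 (visit(O)): cur=O back=1 fwd=0
After 4 (back): cur=HOME back=0 fwd=1
After 5 (visit(I)): cur=I back=1 fwd=0
After 6 (back): cur=HOME back=0 fwd=1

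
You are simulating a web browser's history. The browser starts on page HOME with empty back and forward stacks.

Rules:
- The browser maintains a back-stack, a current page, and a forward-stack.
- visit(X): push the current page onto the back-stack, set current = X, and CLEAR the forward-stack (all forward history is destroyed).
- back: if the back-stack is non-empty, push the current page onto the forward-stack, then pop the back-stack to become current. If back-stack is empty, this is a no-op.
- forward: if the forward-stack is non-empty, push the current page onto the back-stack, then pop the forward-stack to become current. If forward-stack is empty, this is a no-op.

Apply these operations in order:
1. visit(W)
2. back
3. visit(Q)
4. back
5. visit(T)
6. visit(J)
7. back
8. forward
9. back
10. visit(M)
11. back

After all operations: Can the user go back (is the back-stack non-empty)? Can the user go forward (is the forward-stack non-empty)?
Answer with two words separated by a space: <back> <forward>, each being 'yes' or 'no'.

Answer: yes yes

Derivation:
After 1 (visit(W)): cur=W back=1 fwd=0
After 2 (back): cur=HOME back=0 fwd=1
After 3 (visit(Q)): cur=Q back=1 fwd=0
After 4 (back): cur=HOME back=0 fwd=1
After 5 (visit(T)): cur=T back=1 fwd=0
After 6 (visit(J)): cur=J back=2 fwd=0
After 7 (back): cur=T back=1 fwd=1
After 8 (forward): cur=J back=2 fwd=0
After 9 (back): cur=T back=1 fwd=1
After 10 (visit(M)): cur=M back=2 fwd=0
After 11 (back): cur=T back=1 fwd=1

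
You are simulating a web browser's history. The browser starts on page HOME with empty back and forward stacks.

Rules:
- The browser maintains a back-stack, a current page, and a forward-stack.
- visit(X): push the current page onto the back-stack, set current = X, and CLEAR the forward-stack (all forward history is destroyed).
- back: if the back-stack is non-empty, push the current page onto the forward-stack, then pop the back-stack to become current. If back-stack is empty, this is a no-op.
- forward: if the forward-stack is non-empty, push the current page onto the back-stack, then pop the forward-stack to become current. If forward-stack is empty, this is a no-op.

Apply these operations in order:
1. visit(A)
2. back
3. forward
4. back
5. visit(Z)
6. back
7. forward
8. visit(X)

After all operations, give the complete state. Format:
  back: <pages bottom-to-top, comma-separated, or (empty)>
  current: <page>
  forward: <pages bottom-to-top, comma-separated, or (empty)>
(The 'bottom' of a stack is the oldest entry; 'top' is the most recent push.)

After 1 (visit(A)): cur=A back=1 fwd=0
After 2 (back): cur=HOME back=0 fwd=1
After 3 (forward): cur=A back=1 fwd=0
After 4 (back): cur=HOME back=0 fwd=1
After 5 (visit(Z)): cur=Z back=1 fwd=0
After 6 (back): cur=HOME back=0 fwd=1
After 7 (forward): cur=Z back=1 fwd=0
After 8 (visit(X)): cur=X back=2 fwd=0

Answer: back: HOME,Z
current: X
forward: (empty)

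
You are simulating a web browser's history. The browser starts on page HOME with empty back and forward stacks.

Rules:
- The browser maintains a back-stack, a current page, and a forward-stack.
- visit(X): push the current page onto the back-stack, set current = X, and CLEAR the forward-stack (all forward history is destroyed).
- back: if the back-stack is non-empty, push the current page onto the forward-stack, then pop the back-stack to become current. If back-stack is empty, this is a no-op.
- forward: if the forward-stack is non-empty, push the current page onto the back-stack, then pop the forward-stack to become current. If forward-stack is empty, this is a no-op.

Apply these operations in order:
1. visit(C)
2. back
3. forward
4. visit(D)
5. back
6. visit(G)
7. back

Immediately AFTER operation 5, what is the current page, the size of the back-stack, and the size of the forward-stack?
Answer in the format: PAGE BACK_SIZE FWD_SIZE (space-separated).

After 1 (visit(C)): cur=C back=1 fwd=0
After 2 (back): cur=HOME back=0 fwd=1
After 3 (forward): cur=C back=1 fwd=0
After 4 (visit(D)): cur=D back=2 fwd=0
After 5 (back): cur=C back=1 fwd=1

C 1 1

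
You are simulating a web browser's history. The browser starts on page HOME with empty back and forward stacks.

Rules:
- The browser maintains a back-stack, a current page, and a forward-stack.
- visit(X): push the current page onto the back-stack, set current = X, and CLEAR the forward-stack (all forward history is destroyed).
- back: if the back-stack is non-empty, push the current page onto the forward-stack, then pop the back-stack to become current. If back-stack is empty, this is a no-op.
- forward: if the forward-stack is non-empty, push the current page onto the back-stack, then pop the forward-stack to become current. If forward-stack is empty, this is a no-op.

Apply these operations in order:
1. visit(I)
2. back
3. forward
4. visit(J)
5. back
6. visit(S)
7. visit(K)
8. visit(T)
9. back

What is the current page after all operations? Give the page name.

After 1 (visit(I)): cur=I back=1 fwd=0
After 2 (back): cur=HOME back=0 fwd=1
After 3 (forward): cur=I back=1 fwd=0
After 4 (visit(J)): cur=J back=2 fwd=0
After 5 (back): cur=I back=1 fwd=1
After 6 (visit(S)): cur=S back=2 fwd=0
After 7 (visit(K)): cur=K back=3 fwd=0
After 8 (visit(T)): cur=T back=4 fwd=0
After 9 (back): cur=K back=3 fwd=1

Answer: K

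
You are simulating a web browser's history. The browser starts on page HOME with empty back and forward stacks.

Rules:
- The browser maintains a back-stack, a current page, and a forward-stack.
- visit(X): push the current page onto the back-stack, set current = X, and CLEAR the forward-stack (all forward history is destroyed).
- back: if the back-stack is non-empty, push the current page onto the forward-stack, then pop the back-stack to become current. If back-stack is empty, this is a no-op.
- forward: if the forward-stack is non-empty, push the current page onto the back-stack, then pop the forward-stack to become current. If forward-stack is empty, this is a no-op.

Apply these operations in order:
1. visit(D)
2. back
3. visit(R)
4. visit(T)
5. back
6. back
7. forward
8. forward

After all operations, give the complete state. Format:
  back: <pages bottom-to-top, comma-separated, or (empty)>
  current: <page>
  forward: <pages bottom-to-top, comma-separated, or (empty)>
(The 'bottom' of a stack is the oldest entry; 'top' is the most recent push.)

Answer: back: HOME,R
current: T
forward: (empty)

Derivation:
After 1 (visit(D)): cur=D back=1 fwd=0
After 2 (back): cur=HOME back=0 fwd=1
After 3 (visit(R)): cur=R back=1 fwd=0
After 4 (visit(T)): cur=T back=2 fwd=0
After 5 (back): cur=R back=1 fwd=1
After 6 (back): cur=HOME back=0 fwd=2
After 7 (forward): cur=R back=1 fwd=1
After 8 (forward): cur=T back=2 fwd=0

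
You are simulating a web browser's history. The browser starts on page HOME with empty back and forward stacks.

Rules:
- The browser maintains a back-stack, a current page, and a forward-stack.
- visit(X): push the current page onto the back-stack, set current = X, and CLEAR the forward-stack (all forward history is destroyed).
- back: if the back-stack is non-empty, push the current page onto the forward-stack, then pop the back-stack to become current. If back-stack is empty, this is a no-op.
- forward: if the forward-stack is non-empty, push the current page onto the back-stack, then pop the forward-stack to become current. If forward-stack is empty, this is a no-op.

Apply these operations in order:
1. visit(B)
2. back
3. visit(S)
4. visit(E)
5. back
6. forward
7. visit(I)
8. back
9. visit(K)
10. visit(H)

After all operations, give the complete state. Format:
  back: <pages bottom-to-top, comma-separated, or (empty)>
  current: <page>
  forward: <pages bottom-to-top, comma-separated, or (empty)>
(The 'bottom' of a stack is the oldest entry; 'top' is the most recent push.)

After 1 (visit(B)): cur=B back=1 fwd=0
After 2 (back): cur=HOME back=0 fwd=1
After 3 (visit(S)): cur=S back=1 fwd=0
After 4 (visit(E)): cur=E back=2 fwd=0
After 5 (back): cur=S back=1 fwd=1
After 6 (forward): cur=E back=2 fwd=0
After 7 (visit(I)): cur=I back=3 fwd=0
After 8 (back): cur=E back=2 fwd=1
After 9 (visit(K)): cur=K back=3 fwd=0
After 10 (visit(H)): cur=H back=4 fwd=0

Answer: back: HOME,S,E,K
current: H
forward: (empty)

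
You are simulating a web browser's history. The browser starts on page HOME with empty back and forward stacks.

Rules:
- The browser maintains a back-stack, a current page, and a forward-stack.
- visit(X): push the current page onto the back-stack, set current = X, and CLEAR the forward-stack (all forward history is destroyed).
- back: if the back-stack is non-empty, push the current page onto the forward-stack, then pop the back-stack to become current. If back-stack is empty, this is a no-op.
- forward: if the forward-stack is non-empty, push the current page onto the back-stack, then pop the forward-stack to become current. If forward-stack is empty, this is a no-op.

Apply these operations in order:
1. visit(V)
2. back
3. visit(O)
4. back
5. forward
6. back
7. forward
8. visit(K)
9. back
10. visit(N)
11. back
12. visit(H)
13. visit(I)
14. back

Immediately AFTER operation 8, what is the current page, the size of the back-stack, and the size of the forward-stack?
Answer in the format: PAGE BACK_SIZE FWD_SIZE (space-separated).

After 1 (visit(V)): cur=V back=1 fwd=0
After 2 (back): cur=HOME back=0 fwd=1
After 3 (visit(O)): cur=O back=1 fwd=0
After 4 (back): cur=HOME back=0 fwd=1
After 5 (forward): cur=O back=1 fwd=0
After 6 (back): cur=HOME back=0 fwd=1
After 7 (forward): cur=O back=1 fwd=0
After 8 (visit(K)): cur=K back=2 fwd=0

K 2 0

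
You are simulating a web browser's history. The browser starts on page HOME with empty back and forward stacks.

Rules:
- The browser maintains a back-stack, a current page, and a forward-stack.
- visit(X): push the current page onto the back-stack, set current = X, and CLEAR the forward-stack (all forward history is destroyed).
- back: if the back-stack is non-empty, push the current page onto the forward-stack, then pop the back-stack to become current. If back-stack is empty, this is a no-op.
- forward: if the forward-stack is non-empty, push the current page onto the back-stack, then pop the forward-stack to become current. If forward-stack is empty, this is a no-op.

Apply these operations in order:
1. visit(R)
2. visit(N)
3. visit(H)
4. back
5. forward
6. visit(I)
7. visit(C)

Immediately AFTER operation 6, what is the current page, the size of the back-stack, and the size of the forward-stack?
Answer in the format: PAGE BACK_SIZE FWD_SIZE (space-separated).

After 1 (visit(R)): cur=R back=1 fwd=0
After 2 (visit(N)): cur=N back=2 fwd=0
After 3 (visit(H)): cur=H back=3 fwd=0
After 4 (back): cur=N back=2 fwd=1
After 5 (forward): cur=H back=3 fwd=0
After 6 (visit(I)): cur=I back=4 fwd=0

I 4 0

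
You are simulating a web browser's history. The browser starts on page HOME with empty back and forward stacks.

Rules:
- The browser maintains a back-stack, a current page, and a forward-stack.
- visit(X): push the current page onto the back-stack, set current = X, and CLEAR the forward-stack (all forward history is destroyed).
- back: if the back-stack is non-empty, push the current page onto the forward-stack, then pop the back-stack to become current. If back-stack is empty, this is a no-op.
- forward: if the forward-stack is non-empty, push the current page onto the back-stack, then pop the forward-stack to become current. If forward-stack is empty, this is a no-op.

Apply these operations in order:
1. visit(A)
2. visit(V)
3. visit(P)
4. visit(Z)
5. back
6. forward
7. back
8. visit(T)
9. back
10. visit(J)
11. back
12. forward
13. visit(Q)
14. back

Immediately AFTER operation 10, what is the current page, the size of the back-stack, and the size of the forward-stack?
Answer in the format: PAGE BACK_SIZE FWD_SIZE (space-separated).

After 1 (visit(A)): cur=A back=1 fwd=0
After 2 (visit(V)): cur=V back=2 fwd=0
After 3 (visit(P)): cur=P back=3 fwd=0
After 4 (visit(Z)): cur=Z back=4 fwd=0
After 5 (back): cur=P back=3 fwd=1
After 6 (forward): cur=Z back=4 fwd=0
After 7 (back): cur=P back=3 fwd=1
After 8 (visit(T)): cur=T back=4 fwd=0
After 9 (back): cur=P back=3 fwd=1
After 10 (visit(J)): cur=J back=4 fwd=0

J 4 0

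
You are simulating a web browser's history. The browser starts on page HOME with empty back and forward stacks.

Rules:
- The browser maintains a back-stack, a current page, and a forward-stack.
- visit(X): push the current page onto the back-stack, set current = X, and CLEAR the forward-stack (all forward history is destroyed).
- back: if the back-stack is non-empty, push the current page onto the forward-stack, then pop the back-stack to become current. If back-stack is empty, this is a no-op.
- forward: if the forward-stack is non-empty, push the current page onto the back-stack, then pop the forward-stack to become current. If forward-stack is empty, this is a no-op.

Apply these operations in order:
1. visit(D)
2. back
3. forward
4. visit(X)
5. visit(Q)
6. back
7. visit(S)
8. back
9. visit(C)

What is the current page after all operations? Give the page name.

Answer: C

Derivation:
After 1 (visit(D)): cur=D back=1 fwd=0
After 2 (back): cur=HOME back=0 fwd=1
After 3 (forward): cur=D back=1 fwd=0
After 4 (visit(X)): cur=X back=2 fwd=0
After 5 (visit(Q)): cur=Q back=3 fwd=0
After 6 (back): cur=X back=2 fwd=1
After 7 (visit(S)): cur=S back=3 fwd=0
After 8 (back): cur=X back=2 fwd=1
After 9 (visit(C)): cur=C back=3 fwd=0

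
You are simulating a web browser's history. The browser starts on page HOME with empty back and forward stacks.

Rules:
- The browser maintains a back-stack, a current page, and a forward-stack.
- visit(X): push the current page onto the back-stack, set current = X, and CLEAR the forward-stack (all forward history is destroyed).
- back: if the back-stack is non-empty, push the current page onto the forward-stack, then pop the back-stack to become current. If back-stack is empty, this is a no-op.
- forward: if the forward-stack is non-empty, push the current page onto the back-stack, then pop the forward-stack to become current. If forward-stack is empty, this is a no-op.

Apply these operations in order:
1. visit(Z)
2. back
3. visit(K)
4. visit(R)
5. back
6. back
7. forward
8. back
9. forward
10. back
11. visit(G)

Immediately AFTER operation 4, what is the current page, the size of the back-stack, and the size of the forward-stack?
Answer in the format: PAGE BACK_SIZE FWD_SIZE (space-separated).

After 1 (visit(Z)): cur=Z back=1 fwd=0
After 2 (back): cur=HOME back=0 fwd=1
After 3 (visit(K)): cur=K back=1 fwd=0
After 4 (visit(R)): cur=R back=2 fwd=0

R 2 0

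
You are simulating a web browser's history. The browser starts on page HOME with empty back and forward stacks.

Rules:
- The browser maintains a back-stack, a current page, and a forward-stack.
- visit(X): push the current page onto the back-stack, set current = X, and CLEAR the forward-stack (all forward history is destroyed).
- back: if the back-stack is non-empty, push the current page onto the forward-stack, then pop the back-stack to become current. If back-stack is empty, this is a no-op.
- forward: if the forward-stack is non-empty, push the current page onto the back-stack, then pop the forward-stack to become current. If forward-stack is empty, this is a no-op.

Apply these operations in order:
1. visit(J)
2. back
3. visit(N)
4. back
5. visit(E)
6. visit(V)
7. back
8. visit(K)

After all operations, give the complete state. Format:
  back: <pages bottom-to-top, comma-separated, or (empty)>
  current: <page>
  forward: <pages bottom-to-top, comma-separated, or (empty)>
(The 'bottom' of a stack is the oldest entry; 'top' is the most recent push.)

After 1 (visit(J)): cur=J back=1 fwd=0
After 2 (back): cur=HOME back=0 fwd=1
After 3 (visit(N)): cur=N back=1 fwd=0
After 4 (back): cur=HOME back=0 fwd=1
After 5 (visit(E)): cur=E back=1 fwd=0
After 6 (visit(V)): cur=V back=2 fwd=0
After 7 (back): cur=E back=1 fwd=1
After 8 (visit(K)): cur=K back=2 fwd=0

Answer: back: HOME,E
current: K
forward: (empty)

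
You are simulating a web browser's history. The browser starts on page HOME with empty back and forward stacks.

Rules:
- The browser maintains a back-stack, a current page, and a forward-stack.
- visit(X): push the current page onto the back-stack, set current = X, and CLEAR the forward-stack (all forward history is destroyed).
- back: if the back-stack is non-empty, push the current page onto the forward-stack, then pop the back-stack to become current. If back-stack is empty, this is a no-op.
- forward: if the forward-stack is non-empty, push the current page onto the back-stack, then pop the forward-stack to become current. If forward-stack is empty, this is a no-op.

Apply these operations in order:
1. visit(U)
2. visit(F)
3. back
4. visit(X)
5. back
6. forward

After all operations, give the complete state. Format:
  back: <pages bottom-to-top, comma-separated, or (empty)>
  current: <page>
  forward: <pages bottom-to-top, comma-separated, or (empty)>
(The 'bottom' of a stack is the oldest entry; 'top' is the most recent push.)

Answer: back: HOME,U
current: X
forward: (empty)

Derivation:
After 1 (visit(U)): cur=U back=1 fwd=0
After 2 (visit(F)): cur=F back=2 fwd=0
After 3 (back): cur=U back=1 fwd=1
After 4 (visit(X)): cur=X back=2 fwd=0
After 5 (back): cur=U back=1 fwd=1
After 6 (forward): cur=X back=2 fwd=0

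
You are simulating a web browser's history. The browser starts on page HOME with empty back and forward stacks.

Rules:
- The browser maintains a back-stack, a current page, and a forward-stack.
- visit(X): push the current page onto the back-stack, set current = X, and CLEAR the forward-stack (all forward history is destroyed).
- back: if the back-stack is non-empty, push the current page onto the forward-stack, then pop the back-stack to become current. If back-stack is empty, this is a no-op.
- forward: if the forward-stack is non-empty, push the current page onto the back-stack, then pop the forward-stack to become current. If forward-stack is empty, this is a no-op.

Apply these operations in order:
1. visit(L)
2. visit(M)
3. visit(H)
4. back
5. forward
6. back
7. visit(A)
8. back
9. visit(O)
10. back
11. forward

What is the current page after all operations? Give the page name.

After 1 (visit(L)): cur=L back=1 fwd=0
After 2 (visit(M)): cur=M back=2 fwd=0
After 3 (visit(H)): cur=H back=3 fwd=0
After 4 (back): cur=M back=2 fwd=1
After 5 (forward): cur=H back=3 fwd=0
After 6 (back): cur=M back=2 fwd=1
After 7 (visit(A)): cur=A back=3 fwd=0
After 8 (back): cur=M back=2 fwd=1
After 9 (visit(O)): cur=O back=3 fwd=0
After 10 (back): cur=M back=2 fwd=1
After 11 (forward): cur=O back=3 fwd=0

Answer: O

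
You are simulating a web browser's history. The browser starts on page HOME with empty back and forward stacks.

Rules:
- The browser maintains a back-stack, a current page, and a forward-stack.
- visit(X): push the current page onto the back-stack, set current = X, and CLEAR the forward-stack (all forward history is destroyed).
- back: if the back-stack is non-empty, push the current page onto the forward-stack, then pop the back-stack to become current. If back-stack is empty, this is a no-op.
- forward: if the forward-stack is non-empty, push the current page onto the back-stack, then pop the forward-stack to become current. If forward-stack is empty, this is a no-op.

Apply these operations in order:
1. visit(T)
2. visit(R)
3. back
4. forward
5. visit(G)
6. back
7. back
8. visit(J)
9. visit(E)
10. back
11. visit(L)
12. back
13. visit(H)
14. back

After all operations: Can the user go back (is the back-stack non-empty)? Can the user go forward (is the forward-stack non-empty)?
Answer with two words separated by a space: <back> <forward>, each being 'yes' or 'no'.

After 1 (visit(T)): cur=T back=1 fwd=0
After 2 (visit(R)): cur=R back=2 fwd=0
After 3 (back): cur=T back=1 fwd=1
After 4 (forward): cur=R back=2 fwd=0
After 5 (visit(G)): cur=G back=3 fwd=0
After 6 (back): cur=R back=2 fwd=1
After 7 (back): cur=T back=1 fwd=2
After 8 (visit(J)): cur=J back=2 fwd=0
After 9 (visit(E)): cur=E back=3 fwd=0
After 10 (back): cur=J back=2 fwd=1
After 11 (visit(L)): cur=L back=3 fwd=0
After 12 (back): cur=J back=2 fwd=1
After 13 (visit(H)): cur=H back=3 fwd=0
After 14 (back): cur=J back=2 fwd=1

Answer: yes yes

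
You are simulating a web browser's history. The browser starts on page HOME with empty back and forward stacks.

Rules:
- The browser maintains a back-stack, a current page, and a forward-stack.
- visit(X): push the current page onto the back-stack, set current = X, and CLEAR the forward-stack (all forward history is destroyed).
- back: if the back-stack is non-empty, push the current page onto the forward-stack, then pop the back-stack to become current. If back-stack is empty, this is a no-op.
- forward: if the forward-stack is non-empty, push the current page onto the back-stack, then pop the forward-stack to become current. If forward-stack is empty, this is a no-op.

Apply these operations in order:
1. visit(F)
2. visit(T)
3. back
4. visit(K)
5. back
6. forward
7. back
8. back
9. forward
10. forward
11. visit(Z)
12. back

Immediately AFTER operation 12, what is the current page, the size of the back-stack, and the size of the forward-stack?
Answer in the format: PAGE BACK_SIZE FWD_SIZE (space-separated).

After 1 (visit(F)): cur=F back=1 fwd=0
After 2 (visit(T)): cur=T back=2 fwd=0
After 3 (back): cur=F back=1 fwd=1
After 4 (visit(K)): cur=K back=2 fwd=0
After 5 (back): cur=F back=1 fwd=1
After 6 (forward): cur=K back=2 fwd=0
After 7 (back): cur=F back=1 fwd=1
After 8 (back): cur=HOME back=0 fwd=2
After 9 (forward): cur=F back=1 fwd=1
After 10 (forward): cur=K back=2 fwd=0
After 11 (visit(Z)): cur=Z back=3 fwd=0
After 12 (back): cur=K back=2 fwd=1

K 2 1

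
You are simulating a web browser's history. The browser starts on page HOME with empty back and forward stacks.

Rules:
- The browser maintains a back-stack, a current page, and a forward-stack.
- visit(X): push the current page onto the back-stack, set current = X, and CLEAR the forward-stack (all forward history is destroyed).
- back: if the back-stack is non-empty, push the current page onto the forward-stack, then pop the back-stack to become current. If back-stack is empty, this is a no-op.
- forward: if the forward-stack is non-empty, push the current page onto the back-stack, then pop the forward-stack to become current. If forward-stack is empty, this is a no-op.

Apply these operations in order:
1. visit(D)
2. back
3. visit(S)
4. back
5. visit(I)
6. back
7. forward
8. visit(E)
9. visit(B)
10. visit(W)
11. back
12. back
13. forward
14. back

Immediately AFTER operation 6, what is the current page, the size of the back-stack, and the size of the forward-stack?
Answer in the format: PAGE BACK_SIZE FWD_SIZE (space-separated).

After 1 (visit(D)): cur=D back=1 fwd=0
After 2 (back): cur=HOME back=0 fwd=1
After 3 (visit(S)): cur=S back=1 fwd=0
After 4 (back): cur=HOME back=0 fwd=1
After 5 (visit(I)): cur=I back=1 fwd=0
After 6 (back): cur=HOME back=0 fwd=1

HOME 0 1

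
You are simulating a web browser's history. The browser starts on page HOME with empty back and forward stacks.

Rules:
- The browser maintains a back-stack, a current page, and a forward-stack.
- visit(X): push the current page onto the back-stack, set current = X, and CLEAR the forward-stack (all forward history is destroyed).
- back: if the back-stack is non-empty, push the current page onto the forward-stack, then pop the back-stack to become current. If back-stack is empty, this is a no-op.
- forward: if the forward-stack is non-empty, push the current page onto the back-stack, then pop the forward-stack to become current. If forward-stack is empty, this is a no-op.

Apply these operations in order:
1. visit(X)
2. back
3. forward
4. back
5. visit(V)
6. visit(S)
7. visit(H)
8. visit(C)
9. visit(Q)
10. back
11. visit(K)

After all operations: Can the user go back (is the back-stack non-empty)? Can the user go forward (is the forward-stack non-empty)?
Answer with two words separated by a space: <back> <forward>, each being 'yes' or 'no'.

Answer: yes no

Derivation:
After 1 (visit(X)): cur=X back=1 fwd=0
After 2 (back): cur=HOME back=0 fwd=1
After 3 (forward): cur=X back=1 fwd=0
After 4 (back): cur=HOME back=0 fwd=1
After 5 (visit(V)): cur=V back=1 fwd=0
After 6 (visit(S)): cur=S back=2 fwd=0
After 7 (visit(H)): cur=H back=3 fwd=0
After 8 (visit(C)): cur=C back=4 fwd=0
After 9 (visit(Q)): cur=Q back=5 fwd=0
After 10 (back): cur=C back=4 fwd=1
After 11 (visit(K)): cur=K back=5 fwd=0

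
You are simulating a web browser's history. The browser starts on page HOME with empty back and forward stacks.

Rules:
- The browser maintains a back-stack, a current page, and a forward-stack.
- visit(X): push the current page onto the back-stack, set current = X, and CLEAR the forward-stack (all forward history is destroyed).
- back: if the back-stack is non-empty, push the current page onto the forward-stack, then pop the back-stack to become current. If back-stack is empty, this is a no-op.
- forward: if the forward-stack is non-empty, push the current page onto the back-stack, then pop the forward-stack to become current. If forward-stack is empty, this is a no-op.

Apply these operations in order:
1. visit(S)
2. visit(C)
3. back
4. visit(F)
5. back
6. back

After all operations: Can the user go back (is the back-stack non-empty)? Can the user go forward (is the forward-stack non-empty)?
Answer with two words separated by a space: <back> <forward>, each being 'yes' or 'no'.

Answer: no yes

Derivation:
After 1 (visit(S)): cur=S back=1 fwd=0
After 2 (visit(C)): cur=C back=2 fwd=0
After 3 (back): cur=S back=1 fwd=1
After 4 (visit(F)): cur=F back=2 fwd=0
After 5 (back): cur=S back=1 fwd=1
After 6 (back): cur=HOME back=0 fwd=2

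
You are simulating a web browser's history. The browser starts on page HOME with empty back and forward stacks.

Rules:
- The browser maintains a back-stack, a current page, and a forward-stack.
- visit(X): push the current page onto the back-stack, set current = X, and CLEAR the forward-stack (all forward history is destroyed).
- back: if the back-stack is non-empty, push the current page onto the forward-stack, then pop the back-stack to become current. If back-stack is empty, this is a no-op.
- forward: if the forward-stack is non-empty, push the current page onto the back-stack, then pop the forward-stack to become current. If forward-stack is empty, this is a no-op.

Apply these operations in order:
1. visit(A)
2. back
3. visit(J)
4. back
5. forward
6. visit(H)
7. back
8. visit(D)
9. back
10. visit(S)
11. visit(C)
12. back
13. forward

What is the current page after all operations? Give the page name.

After 1 (visit(A)): cur=A back=1 fwd=0
After 2 (back): cur=HOME back=0 fwd=1
After 3 (visit(J)): cur=J back=1 fwd=0
After 4 (back): cur=HOME back=0 fwd=1
After 5 (forward): cur=J back=1 fwd=0
After 6 (visit(H)): cur=H back=2 fwd=0
After 7 (back): cur=J back=1 fwd=1
After 8 (visit(D)): cur=D back=2 fwd=0
After 9 (back): cur=J back=1 fwd=1
After 10 (visit(S)): cur=S back=2 fwd=0
After 11 (visit(C)): cur=C back=3 fwd=0
After 12 (back): cur=S back=2 fwd=1
After 13 (forward): cur=C back=3 fwd=0

Answer: C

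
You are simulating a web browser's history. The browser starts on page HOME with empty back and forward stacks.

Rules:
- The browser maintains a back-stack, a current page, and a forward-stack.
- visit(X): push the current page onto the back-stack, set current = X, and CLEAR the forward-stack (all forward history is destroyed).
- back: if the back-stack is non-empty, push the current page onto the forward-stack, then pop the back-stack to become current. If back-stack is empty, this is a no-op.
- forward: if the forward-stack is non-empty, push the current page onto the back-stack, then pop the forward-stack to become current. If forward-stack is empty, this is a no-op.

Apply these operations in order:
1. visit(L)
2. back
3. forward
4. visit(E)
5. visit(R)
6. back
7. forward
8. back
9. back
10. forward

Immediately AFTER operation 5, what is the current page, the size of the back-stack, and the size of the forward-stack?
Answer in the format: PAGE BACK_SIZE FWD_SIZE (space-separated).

After 1 (visit(L)): cur=L back=1 fwd=0
After 2 (back): cur=HOME back=0 fwd=1
After 3 (forward): cur=L back=1 fwd=0
After 4 (visit(E)): cur=E back=2 fwd=0
After 5 (visit(R)): cur=R back=3 fwd=0

R 3 0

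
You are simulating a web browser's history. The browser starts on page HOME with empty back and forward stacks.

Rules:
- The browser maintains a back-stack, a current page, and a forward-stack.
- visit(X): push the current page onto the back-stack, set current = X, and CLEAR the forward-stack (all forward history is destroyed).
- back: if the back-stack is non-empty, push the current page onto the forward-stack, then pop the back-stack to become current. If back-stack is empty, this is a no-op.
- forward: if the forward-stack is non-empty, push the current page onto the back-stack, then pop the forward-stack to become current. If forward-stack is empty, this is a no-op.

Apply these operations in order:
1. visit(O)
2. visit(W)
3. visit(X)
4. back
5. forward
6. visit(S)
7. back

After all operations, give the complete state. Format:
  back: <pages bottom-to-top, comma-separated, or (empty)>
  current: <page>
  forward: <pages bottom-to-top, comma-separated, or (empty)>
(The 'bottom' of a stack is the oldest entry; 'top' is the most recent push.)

After 1 (visit(O)): cur=O back=1 fwd=0
After 2 (visit(W)): cur=W back=2 fwd=0
After 3 (visit(X)): cur=X back=3 fwd=0
After 4 (back): cur=W back=2 fwd=1
After 5 (forward): cur=X back=3 fwd=0
After 6 (visit(S)): cur=S back=4 fwd=0
After 7 (back): cur=X back=3 fwd=1

Answer: back: HOME,O,W
current: X
forward: S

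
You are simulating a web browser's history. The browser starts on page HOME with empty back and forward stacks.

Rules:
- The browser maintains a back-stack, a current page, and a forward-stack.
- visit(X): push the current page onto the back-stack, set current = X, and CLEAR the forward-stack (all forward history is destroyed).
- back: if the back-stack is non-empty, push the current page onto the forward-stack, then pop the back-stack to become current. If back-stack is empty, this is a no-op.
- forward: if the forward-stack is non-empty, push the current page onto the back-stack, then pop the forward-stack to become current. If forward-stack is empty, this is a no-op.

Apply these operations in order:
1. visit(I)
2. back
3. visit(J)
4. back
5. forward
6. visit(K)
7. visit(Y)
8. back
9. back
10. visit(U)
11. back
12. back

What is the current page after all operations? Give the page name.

Answer: HOME

Derivation:
After 1 (visit(I)): cur=I back=1 fwd=0
After 2 (back): cur=HOME back=0 fwd=1
After 3 (visit(J)): cur=J back=1 fwd=0
After 4 (back): cur=HOME back=0 fwd=1
After 5 (forward): cur=J back=1 fwd=0
After 6 (visit(K)): cur=K back=2 fwd=0
After 7 (visit(Y)): cur=Y back=3 fwd=0
After 8 (back): cur=K back=2 fwd=1
After 9 (back): cur=J back=1 fwd=2
After 10 (visit(U)): cur=U back=2 fwd=0
After 11 (back): cur=J back=1 fwd=1
After 12 (back): cur=HOME back=0 fwd=2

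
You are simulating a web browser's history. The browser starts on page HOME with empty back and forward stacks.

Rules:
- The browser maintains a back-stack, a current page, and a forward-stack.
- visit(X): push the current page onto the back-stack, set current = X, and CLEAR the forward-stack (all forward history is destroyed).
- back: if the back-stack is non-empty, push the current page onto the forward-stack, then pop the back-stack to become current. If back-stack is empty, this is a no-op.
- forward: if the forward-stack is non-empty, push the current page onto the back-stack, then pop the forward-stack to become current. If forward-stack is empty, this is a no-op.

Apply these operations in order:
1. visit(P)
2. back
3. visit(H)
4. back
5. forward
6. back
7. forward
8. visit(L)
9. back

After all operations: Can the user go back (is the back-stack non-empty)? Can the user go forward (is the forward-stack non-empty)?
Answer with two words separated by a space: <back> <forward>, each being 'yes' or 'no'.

After 1 (visit(P)): cur=P back=1 fwd=0
After 2 (back): cur=HOME back=0 fwd=1
After 3 (visit(H)): cur=H back=1 fwd=0
After 4 (back): cur=HOME back=0 fwd=1
After 5 (forward): cur=H back=1 fwd=0
After 6 (back): cur=HOME back=0 fwd=1
After 7 (forward): cur=H back=1 fwd=0
After 8 (visit(L)): cur=L back=2 fwd=0
After 9 (back): cur=H back=1 fwd=1

Answer: yes yes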